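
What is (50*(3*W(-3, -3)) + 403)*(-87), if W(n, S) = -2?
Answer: -8961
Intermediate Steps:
(50*(3*W(-3, -3)) + 403)*(-87) = (50*(3*(-2)) + 403)*(-87) = (50*(-6) + 403)*(-87) = (-300 + 403)*(-87) = 103*(-87) = -8961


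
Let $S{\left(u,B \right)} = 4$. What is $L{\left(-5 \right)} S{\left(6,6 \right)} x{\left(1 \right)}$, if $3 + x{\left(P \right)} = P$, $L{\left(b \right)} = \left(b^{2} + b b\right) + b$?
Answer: $-360$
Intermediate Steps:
$L{\left(b \right)} = b + 2 b^{2}$ ($L{\left(b \right)} = \left(b^{2} + b^{2}\right) + b = 2 b^{2} + b = b + 2 b^{2}$)
$x{\left(P \right)} = -3 + P$
$L{\left(-5 \right)} S{\left(6,6 \right)} x{\left(1 \right)} = - 5 \left(1 + 2 \left(-5\right)\right) 4 \left(-3 + 1\right) = - 5 \left(1 - 10\right) 4 \left(-2\right) = \left(-5\right) \left(-9\right) 4 \left(-2\right) = 45 \cdot 4 \left(-2\right) = 180 \left(-2\right) = -360$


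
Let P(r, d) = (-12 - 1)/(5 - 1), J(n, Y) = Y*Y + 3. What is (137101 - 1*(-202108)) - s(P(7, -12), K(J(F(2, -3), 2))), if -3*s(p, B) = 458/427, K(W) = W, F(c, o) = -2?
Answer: 434527187/1281 ≈ 3.3921e+5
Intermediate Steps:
J(n, Y) = 3 + Y² (J(n, Y) = Y² + 3 = 3 + Y²)
P(r, d) = -13/4
s(p, B) = -458/1281 (s(p, B) = -458/(3*427) = -⅓*458/427 = -458/1281)
(137101 - 1*(-202108)) - s(P(7, -12), K(J(F(2, -3), 2))) = (137101 - 1*(-202108)) - 1*(-458/1281) = (137101 + 202108) + 458/1281 = 339209 + 458/1281 = 434527187/1281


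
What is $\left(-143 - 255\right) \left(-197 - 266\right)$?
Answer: $184274$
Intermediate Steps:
$\left(-143 - 255\right) \left(-197 - 266\right) = \left(-398\right) \left(-463\right) = 184274$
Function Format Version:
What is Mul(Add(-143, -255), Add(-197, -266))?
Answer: 184274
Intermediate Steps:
Mul(Add(-143, -255), Add(-197, -266)) = Mul(-398, -463) = 184274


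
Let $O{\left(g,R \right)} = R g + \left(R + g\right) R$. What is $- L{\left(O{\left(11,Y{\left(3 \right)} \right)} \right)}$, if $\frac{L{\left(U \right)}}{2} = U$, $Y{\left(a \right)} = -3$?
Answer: $114$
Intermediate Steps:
$O{\left(g,R \right)} = R g + R \left(R + g\right)$
$L{\left(U \right)} = 2 U$
$- L{\left(O{\left(11,Y{\left(3 \right)} \right)} \right)} = - 2 \left(- 3 \left(-3 + 2 \cdot 11\right)\right) = - 2 \left(- 3 \left(-3 + 22\right)\right) = - 2 \left(\left(-3\right) 19\right) = - 2 \left(-57\right) = \left(-1\right) \left(-114\right) = 114$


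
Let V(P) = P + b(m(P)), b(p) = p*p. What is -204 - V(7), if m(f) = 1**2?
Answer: -212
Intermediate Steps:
m(f) = 1
b(p) = p**2
V(P) = 1 + P (V(P) = P + 1**2 = P + 1 = 1 + P)
-204 - V(7) = -204 - (1 + 7) = -204 - 1*8 = -204 - 8 = -212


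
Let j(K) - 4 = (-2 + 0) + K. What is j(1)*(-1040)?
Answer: -3120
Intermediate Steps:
j(K) = 2 + K (j(K) = 4 + ((-2 + 0) + K) = 4 + (-2 + K) = 2 + K)
j(1)*(-1040) = (2 + 1)*(-1040) = 3*(-1040) = -3120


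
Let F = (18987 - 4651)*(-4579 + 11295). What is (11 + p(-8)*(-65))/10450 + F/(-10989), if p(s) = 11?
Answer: -45733625248/5219775 ≈ -8761.6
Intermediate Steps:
F = 96280576 (F = 14336*6716 = 96280576)
(11 + p(-8)*(-65))/10450 + F/(-10989) = (11 + 11*(-65))/10450 + 96280576/(-10989) = (11 - 715)*(1/10450) + 96280576*(-1/10989) = -704*1/10450 - 96280576/10989 = -32/475 - 96280576/10989 = -45733625248/5219775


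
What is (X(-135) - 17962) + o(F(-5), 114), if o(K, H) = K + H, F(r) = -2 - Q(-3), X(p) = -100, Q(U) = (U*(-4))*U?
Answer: -17914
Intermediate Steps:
Q(U) = -4*U**2 (Q(U) = (-4*U)*U = -4*U**2)
F(r) = 34 (F(r) = -2 - (-4)*(-3)**2 = -2 - (-4)*9 = -2 - 1*(-36) = -2 + 36 = 34)
o(K, H) = H + K
(X(-135) - 17962) + o(F(-5), 114) = (-100 - 17962) + (114 + 34) = -18062 + 148 = -17914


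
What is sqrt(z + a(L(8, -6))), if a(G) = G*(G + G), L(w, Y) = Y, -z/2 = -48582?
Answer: 6*sqrt(2701) ≈ 311.83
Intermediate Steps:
z = 97164 (z = -2*(-48582) = 97164)
a(G) = 2*G**2 (a(G) = G*(2*G) = 2*G**2)
sqrt(z + a(L(8, -6))) = sqrt(97164 + 2*(-6)**2) = sqrt(97164 + 2*36) = sqrt(97164 + 72) = sqrt(97236) = 6*sqrt(2701)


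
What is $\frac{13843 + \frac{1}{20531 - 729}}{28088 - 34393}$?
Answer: $- \frac{274119087}{124851610} \approx -2.1956$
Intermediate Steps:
$\frac{13843 + \frac{1}{20531 - 729}}{28088 - 34393} = \frac{13843 + \frac{1}{19802}}{-6305} = \left(13843 + \frac{1}{19802}\right) \left(- \frac{1}{6305}\right) = \frac{274119087}{19802} \left(- \frac{1}{6305}\right) = - \frac{274119087}{124851610}$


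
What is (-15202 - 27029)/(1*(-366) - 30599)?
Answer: 42231/30965 ≈ 1.3638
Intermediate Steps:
(-15202 - 27029)/(1*(-366) - 30599) = -42231/(-366 - 30599) = -42231/(-30965) = -42231*(-1/30965) = 42231/30965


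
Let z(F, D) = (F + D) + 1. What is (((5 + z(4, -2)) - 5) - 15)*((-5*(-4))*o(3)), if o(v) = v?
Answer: -720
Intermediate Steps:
z(F, D) = 1 + D + F (z(F, D) = (D + F) + 1 = 1 + D + F)
(((5 + z(4, -2)) - 5) - 15)*((-5*(-4))*o(3)) = (((5 + (1 - 2 + 4)) - 5) - 15)*(-5*(-4)*3) = (((5 + 3) - 5) - 15)*(20*3) = ((8 - 5) - 15)*60 = (3 - 15)*60 = -12*60 = -720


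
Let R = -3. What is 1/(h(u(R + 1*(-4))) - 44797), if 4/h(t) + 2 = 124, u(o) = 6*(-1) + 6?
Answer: -61/2732615 ≈ -2.2323e-5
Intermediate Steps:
u(o) = 0 (u(o) = -6 + 6 = 0)
h(t) = 2/61 (h(t) = 4/(-2 + 124) = 4/122 = 4*(1/122) = 2/61)
1/(h(u(R + 1*(-4))) - 44797) = 1/(2/61 - 44797) = 1/(-2732615/61) = -61/2732615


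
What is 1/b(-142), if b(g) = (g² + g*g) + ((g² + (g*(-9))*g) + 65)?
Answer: -1/120919 ≈ -8.2700e-6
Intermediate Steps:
b(g) = 65 - 6*g² (b(g) = (g² + g²) + ((g² + (-9*g)*g) + 65) = 2*g² + ((g² - 9*g²) + 65) = 2*g² + (-8*g² + 65) = 2*g² + (65 - 8*g²) = 65 - 6*g²)
1/b(-142) = 1/(65 - 6*(-142)²) = 1/(65 - 6*20164) = 1/(65 - 120984) = 1/(-120919) = -1/120919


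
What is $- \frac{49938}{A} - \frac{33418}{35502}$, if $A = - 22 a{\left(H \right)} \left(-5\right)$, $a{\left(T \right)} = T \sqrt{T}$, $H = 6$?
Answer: $- \frac{16709}{17751} - \frac{8323 \sqrt{6}}{660} \approx -31.831$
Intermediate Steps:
$a{\left(T \right)} = T^{\frac{3}{2}}$
$A = 660 \sqrt{6}$ ($A = - 22 \cdot 6^{\frac{3}{2}} \left(-5\right) = - 22 \cdot 6 \sqrt{6} \left(-5\right) = - 132 \sqrt{6} \left(-5\right) = 660 \sqrt{6} \approx 1616.7$)
$- \frac{49938}{A} - \frac{33418}{35502} = - \frac{49938}{660 \sqrt{6}} - \frac{33418}{35502} = - 49938 \frac{\sqrt{6}}{3960} - \frac{16709}{17751} = - \frac{8323 \sqrt{6}}{660} - \frac{16709}{17751} = - \frac{16709}{17751} - \frac{8323 \sqrt{6}}{660}$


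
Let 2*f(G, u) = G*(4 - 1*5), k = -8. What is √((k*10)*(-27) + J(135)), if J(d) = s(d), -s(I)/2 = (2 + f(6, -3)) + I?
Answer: 2*√473 ≈ 43.497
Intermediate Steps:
f(G, u) = -G/2 (f(G, u) = (G*(4 - 1*5))/2 = (G*(4 - 5))/2 = (G*(-1))/2 = (-G)/2 = -G/2)
s(I) = 2 - 2*I (s(I) = -2*((2 - ½*6) + I) = -2*((2 - 3) + I) = -2*(-1 + I) = 2 - 2*I)
J(d) = 2 - 2*d
√((k*10)*(-27) + J(135)) = √(-8*10*(-27) + (2 - 2*135)) = √(-80*(-27) + (2 - 270)) = √(2160 - 268) = √1892 = 2*√473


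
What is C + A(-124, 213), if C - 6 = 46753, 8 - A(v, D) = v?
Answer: 46891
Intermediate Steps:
A(v, D) = 8 - v
C = 46759 (C = 6 + 46753 = 46759)
C + A(-124, 213) = 46759 + (8 - 1*(-124)) = 46759 + (8 + 124) = 46759 + 132 = 46891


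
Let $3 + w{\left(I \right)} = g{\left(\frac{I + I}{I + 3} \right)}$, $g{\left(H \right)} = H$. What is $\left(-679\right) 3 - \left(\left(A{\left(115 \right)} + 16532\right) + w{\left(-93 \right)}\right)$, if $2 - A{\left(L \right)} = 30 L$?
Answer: $- \frac{226801}{15} \approx -15120.0$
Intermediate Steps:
$A{\left(L \right)} = 2 - 30 L$
$w{\left(I \right)} = -3 + \frac{2 I}{3 + I}$ ($w{\left(I \right)} = -3 + \frac{I + I}{I + 3} = -3 + \frac{2 I}{3 + I}$)
$\left(-679\right) 3 - \left(\left(A{\left(115 \right)} + 16532\right) + w{\left(-93 \right)}\right) = \left(-679\right) 3 - \left(\left(\left(2 - 3450\right) + 16532\right) + \frac{-9 - -93}{3 - 93}\right) = -2037 - \left(\left(\left(2 - 3450\right) + 16532\right) + \frac{-9 + 93}{-90}\right) = -2037 - \left(\left(-3448 + 16532\right) - \frac{14}{15}\right) = -2037 - \left(13084 - \frac{14}{15}\right) = -2037 - \frac{196246}{15} = - \frac{226801}{15}$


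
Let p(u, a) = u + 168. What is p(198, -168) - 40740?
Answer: -40374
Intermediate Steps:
p(u, a) = 168 + u
p(198, -168) - 40740 = (168 + 198) - 40740 = 366 - 40740 = -40374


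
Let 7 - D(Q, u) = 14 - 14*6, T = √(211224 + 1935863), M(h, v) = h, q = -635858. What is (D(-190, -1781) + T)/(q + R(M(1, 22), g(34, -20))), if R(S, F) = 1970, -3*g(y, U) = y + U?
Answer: -77/633888 - √2147087/633888 ≈ -0.0024331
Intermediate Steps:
g(y, U) = -U/3 - y/3 (g(y, U) = -(y + U)/3 = -(U + y)/3 = -U/3 - y/3)
T = √2147087 ≈ 1465.3
D(Q, u) = 77 (D(Q, u) = 7 - (14 - 14*6) = 7 - (14 - 84) = 7 - 1*(-70) = 7 + 70 = 77)
(D(-190, -1781) + T)/(q + R(M(1, 22), g(34, -20))) = (77 + √2147087)/(-635858 + 1970) = (77 + √2147087)/(-633888) = (77 + √2147087)*(-1/633888) = -77/633888 - √2147087/633888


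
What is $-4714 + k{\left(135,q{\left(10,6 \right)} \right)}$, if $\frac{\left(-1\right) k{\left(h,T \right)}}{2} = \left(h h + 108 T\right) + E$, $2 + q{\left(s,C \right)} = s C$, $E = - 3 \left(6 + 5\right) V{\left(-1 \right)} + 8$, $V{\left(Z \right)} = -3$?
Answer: $-53906$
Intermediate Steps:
$E = 107$ ($E = - 3 \left(6 + 5\right) \left(-3\right) + 8 = \left(-3\right) 11 \left(-3\right) + 8 = \left(-33\right) \left(-3\right) + 8 = 99 + 8 = 107$)
$q{\left(s,C \right)} = -2 + C s$ ($q{\left(s,C \right)} = -2 + s C = -2 + C s$)
$k{\left(h,T \right)} = -214 - 216 T - 2 h^{2}$ ($k{\left(h,T \right)} = - 2 \left(\left(h h + 108 T\right) + 107\right) = - 2 \left(\left(h^{2} + 108 T\right) + 107\right) = - 2 \left(107 + h^{2} + 108 T\right) = -214 - 216 T - 2 h^{2}$)
$-4714 + k{\left(135,q{\left(10,6 \right)} \right)} = -4714 - \left(214 + 36450 + 216 \left(-2 + 6 \cdot 10\right)\right) = -4714 - \left(36664 + 216 \left(-2 + 60\right)\right) = -4714 - 49192 = -53906$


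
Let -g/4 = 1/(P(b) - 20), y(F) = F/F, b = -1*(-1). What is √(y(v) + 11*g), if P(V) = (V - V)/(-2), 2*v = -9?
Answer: 4*√5/5 ≈ 1.7889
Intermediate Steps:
v = -9/2 (v = (½)*(-9) = -9/2 ≈ -4.5000)
b = 1
y(F) = 1
P(V) = 0 (P(V) = 0*(-½) = 0)
g = ⅕ (g = -4/(0 - 20) = -4/(-20) = -4*(-1/20) = ⅕ ≈ 0.20000)
√(y(v) + 11*g) = √(1 + 11*(⅕)) = √(1 + 11/5) = √(16/5) = 4*√5/5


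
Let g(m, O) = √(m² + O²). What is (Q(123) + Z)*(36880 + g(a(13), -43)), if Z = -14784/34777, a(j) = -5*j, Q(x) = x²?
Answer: 19403543439120/34777 + 526126449*√6074/34777 ≈ 5.5912e+8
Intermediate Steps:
Z = -14784/34777 (Z = -14784*1/34777 = -14784/34777 ≈ -0.42511)
g(m, O) = √(O² + m²)
(Q(123) + Z)*(36880 + g(a(13), -43)) = (123² - 14784/34777)*(36880 + √((-43)² + (-5*13)²)) = (15129 - 14784/34777)*(36880 + √(1849 + (-65)²)) = 526126449*(36880 + √(1849 + 4225))/34777 = 526126449*(36880 + √6074)/34777 = 19403543439120/34777 + 526126449*√6074/34777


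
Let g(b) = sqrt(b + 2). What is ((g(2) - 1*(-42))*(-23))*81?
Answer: -81972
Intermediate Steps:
g(b) = sqrt(2 + b)
((g(2) - 1*(-42))*(-23))*81 = ((sqrt(2 + 2) - 1*(-42))*(-23))*81 = ((sqrt(4) + 42)*(-23))*81 = ((2 + 42)*(-23))*81 = (44*(-23))*81 = -1012*81 = -81972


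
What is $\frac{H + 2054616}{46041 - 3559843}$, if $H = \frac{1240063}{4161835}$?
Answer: $- \frac{8550974020423}{14623864146670} \approx -0.58473$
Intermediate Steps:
$H = \frac{1240063}{4161835}$ ($H = 1240063 \cdot \frac{1}{4161835} = \frac{1240063}{4161835} \approx 0.29796$)
$\frac{H + 2054616}{46041 - 3559843} = \frac{\frac{1240063}{4161835} + 2054616}{46041 - 3559843} = \frac{8550974020423}{4161835 \left(-3513802\right)} = \frac{8550974020423}{4161835} \left(- \frac{1}{3513802}\right) = - \frac{8550974020423}{14623864146670}$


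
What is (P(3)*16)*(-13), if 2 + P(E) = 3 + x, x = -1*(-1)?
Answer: -416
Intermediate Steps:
x = 1
P(E) = 2 (P(E) = -2 + (3 + 1) = -2 + 4 = 2)
(P(3)*16)*(-13) = (2*16)*(-13) = 32*(-13) = -416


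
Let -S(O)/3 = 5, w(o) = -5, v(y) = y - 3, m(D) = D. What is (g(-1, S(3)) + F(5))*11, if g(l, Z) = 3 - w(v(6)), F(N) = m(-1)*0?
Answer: 88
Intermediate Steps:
v(y) = -3 + y
S(O) = -15 (S(O) = -3*5 = -15)
F(N) = 0 (F(N) = -1*0 = 0)
g(l, Z) = 8 (g(l, Z) = 3 - 1*(-5) = 3 + 5 = 8)
(g(-1, S(3)) + F(5))*11 = (8 + 0)*11 = 8*11 = 88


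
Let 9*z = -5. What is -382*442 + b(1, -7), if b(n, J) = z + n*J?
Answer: -1519664/9 ≈ -1.6885e+5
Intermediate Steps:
z = -5/9 (z = (1/9)*(-5) = -5/9 ≈ -0.55556)
b(n, J) = -5/9 + J*n (b(n, J) = -5/9 + n*J = -5/9 + J*n)
-382*442 + b(1, -7) = -382*442 + (-5/9 - 7*1) = -168844 + (-5/9 - 7) = -168844 - 68/9 = -1519664/9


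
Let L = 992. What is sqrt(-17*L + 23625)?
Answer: sqrt(6761) ≈ 82.225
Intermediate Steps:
sqrt(-17*L + 23625) = sqrt(-17*992 + 23625) = sqrt(-16864 + 23625) = sqrt(6761)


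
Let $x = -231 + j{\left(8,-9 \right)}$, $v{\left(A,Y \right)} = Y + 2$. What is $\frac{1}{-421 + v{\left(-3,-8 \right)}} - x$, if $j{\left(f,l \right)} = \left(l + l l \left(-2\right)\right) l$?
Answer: $- \frac{558517}{427} \approx -1308.0$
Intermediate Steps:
$j{\left(f,l \right)} = l \left(l - 2 l^{2}\right)$ ($j{\left(f,l \right)} = \left(l + l^{2} \left(-2\right)\right) l = \left(l - 2 l^{2}\right) l = l \left(l - 2 l^{2}\right)$)
$v{\left(A,Y \right)} = 2 + Y$
$x = 1308$ ($x = -231 + \left(-9\right)^{2} \left(1 - -18\right) = -231 + 81 \left(1 + 18\right) = -231 + 81 \cdot 19 = -231 + 1539 = 1308$)
$\frac{1}{-421 + v{\left(-3,-8 \right)}} - x = \frac{1}{-421 + \left(2 - 8\right)} - 1308 = \frac{1}{-421 - 6} - 1308 = \frac{1}{-427} - 1308 = - \frac{1}{427} - 1308 = - \frac{558517}{427}$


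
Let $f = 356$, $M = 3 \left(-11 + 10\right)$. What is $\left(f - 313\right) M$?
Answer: $-129$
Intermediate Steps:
$M = -3$ ($M = 3 \left(-1\right) = -3$)
$\left(f - 313\right) M = \left(356 - 313\right) \left(-3\right) = 43 \left(-3\right) = -129$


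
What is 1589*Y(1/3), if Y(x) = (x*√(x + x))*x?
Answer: 1589*√6/27 ≈ 144.16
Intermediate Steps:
Y(x) = √2*x^(5/2) (Y(x) = (x*√(2*x))*x = (x*(√2*√x))*x = (√2*x^(3/2))*x = √2*x^(5/2))
1589*Y(1/3) = 1589*(√2*(1/3)^(5/2)) = 1589*(√2*(1*(⅓))^(5/2)) = 1589*(√2*(⅓)^(5/2)) = 1589*(√2*(√3/27)) = 1589*(√6/27) = 1589*√6/27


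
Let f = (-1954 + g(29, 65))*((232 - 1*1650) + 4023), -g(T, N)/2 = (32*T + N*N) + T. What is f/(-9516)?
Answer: 5348065/1586 ≈ 3372.0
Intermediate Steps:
g(T, N) = -66*T - 2*N**2 (g(T, N) = -2*((32*T + N*N) + T) = -2*((32*T + N**2) + T) = -2*((N**2 + 32*T) + T) = -2*(N**2 + 33*T) = -66*T - 2*N**2)
f = -32088390 (f = (-1954 + (-66*29 - 2*65**2))*((232 - 1*1650) + 4023) = (-1954 + (-1914 - 2*4225))*((232 - 1650) + 4023) = (-1954 + (-1914 - 8450))*(-1418 + 4023) = (-1954 - 10364)*2605 = -12318*2605 = -32088390)
f/(-9516) = -32088390/(-9516) = -32088390*(-1/9516) = 5348065/1586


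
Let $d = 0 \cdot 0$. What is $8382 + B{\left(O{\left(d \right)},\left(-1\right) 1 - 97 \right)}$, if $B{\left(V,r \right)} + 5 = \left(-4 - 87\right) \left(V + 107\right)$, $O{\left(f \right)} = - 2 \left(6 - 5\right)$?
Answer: $-1178$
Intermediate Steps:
$d = 0$
$O{\left(f \right)} = -2$ ($O{\left(f \right)} = \left(-2\right) 1 = -2$)
$B{\left(V,r \right)} = -9742 - 91 V$ ($B{\left(V,r \right)} = -5 + \left(-4 - 87\right) \left(V + 107\right) = -5 - 91 \left(107 + V\right) = -5 - \left(9737 + 91 V\right) = -9742 - 91 V$)
$8382 + B{\left(O{\left(d \right)},\left(-1\right) 1 - 97 \right)} = 8382 - 9560 = -1178$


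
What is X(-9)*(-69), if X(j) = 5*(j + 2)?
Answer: 2415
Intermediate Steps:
X(j) = 10 + 5*j (X(j) = 5*(2 + j) = 10 + 5*j)
X(-9)*(-69) = (10 + 5*(-9))*(-69) = (10 - 45)*(-69) = -35*(-69) = 2415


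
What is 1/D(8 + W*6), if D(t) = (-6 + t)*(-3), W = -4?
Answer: 1/66 ≈ 0.015152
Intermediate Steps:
D(t) = 18 - 3*t
1/D(8 + W*6) = 1/(18 - 3*(8 - 4*6)) = 1/(18 - 3*(8 - 24)) = 1/(18 - 3*(-16)) = 1/(18 + 48) = 1/66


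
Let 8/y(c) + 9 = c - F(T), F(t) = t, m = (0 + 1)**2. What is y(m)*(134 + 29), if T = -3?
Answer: -1304/5 ≈ -260.80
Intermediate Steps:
m = 1 (m = 1**2 = 1)
y(c) = 8/(-6 + c) (y(c) = 8/(-9 + (c - 1*(-3))) = 8/(-9 + (c + 3)) = 8/(-9 + (3 + c)) = 8/(-6 + c))
y(m)*(134 + 29) = (8/(-6 + 1))*(134 + 29) = (8/(-5))*163 = (8*(-1/5))*163 = -8/5*163 = -1304/5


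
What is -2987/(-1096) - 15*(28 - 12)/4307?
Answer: 12601969/4720472 ≈ 2.6696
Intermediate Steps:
-2987/(-1096) - 15*(28 - 12)/4307 = -2987*(-1/1096) - 15*16*(1/4307) = 2987/1096 - 240*1/4307 = 2987/1096 - 240/4307 = 12601969/4720472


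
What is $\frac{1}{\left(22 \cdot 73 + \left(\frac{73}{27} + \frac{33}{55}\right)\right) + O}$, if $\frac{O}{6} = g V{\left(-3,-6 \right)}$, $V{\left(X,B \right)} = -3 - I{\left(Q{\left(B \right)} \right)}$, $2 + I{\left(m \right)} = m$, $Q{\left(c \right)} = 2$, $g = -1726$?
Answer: $\frac{135}{4411436} \approx 3.0602 \cdot 10^{-5}$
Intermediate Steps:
$I{\left(m \right)} = -2 + m$
$V{\left(X,B \right)} = -3$ ($V{\left(X,B \right)} = -3 - \left(-2 + 2\right) = -3 - 0 = -3 + 0 = -3$)
$O = 31068$ ($O = 6 \left(\left(-1726\right) \left(-3\right)\right) = 6 \cdot 5178 = 31068$)
$\frac{1}{\left(22 \cdot 73 + \left(\frac{73}{27} + \frac{33}{55}\right)\right) + O} = \frac{1}{\left(22 \cdot 73 + \left(\frac{73}{27} + \frac{33}{55}\right)\right) + 31068} = \frac{1}{\left(1606 + \left(73 \cdot \frac{1}{27} + 33 \cdot \frac{1}{55}\right)\right) + 31068} = \frac{1}{\left(1606 + \left(\frac{73}{27} + \frac{3}{5}\right)\right) + 31068} = \frac{1}{\left(1606 + \frac{446}{135}\right) + 31068} = \frac{1}{\frac{217256}{135} + 31068} = \frac{1}{\frac{4411436}{135}} = \frac{135}{4411436}$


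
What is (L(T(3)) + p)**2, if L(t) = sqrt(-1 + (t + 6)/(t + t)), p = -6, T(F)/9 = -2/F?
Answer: (6 - I)**2 ≈ 35.0 - 12.0*I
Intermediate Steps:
T(F) = -18/F (T(F) = 9*(-2/F) = -18/F)
L(t) = sqrt(-1 + (6 + t)/(2*t)) (L(t) = sqrt(-1 + (6 + t)/((2*t))) = sqrt(-1 + (6 + t)*(1/(2*t))) = sqrt(-1 + (6 + t)/(2*t)))
(L(T(3)) + p)**2 = (sqrt(2)*sqrt((6 - (-18)/3)/((-18/3)))/2 - 6)**2 = (sqrt(2)*sqrt((6 - (-18)/3)/((-18*1/3)))/2 - 6)**2 = (sqrt(2)*sqrt((6 - 1*(-6))/(-6))/2 - 6)**2 = (sqrt(2)*sqrt(-(6 + 6)/6)/2 - 6)**2 = (sqrt(2)*sqrt(-1/6*12)/2 - 6)**2 = (sqrt(2)*sqrt(-2)/2 - 6)**2 = (sqrt(2)*(I*sqrt(2))/2 - 6)**2 = (I - 6)**2 = (-6 + I)**2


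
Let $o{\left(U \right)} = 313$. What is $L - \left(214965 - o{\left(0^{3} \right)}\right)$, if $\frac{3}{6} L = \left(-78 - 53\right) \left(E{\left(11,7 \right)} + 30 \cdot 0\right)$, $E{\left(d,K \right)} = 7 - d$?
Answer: $-213604$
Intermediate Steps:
$L = 1048$ ($L = 2 \left(-78 - 53\right) \left(\left(7 - 11\right) + 30 \cdot 0\right) = 2 \left(-78 - 53\right) \left(\left(7 - 11\right) + 0\right) = 2 \left(- 131 \left(-4 + 0\right)\right) = 2 \left(\left(-131\right) \left(-4\right)\right) = 2 \cdot 524 = 1048$)
$L - \left(214965 - o{\left(0^{3} \right)}\right) = 1048 - \left(214965 - 313\right) = 1048 - 214652 = -213604$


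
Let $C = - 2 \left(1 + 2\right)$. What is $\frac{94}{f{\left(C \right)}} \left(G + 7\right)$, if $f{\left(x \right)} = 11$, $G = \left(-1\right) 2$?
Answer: $\frac{470}{11} \approx 42.727$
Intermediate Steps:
$G = -2$
$C = -6$ ($C = \left(-2\right) 3 = -6$)
$\frac{94}{f{\left(C \right)}} \left(G + 7\right) = \frac{94}{11} \left(-2 + 7\right) = 94 \cdot \frac{1}{11} \cdot 5 = \frac{94}{11} \cdot 5 = \frac{470}{11}$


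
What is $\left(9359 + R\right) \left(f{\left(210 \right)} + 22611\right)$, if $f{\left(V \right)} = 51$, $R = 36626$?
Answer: $1042112070$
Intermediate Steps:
$\left(9359 + R\right) \left(f{\left(210 \right)} + 22611\right) = \left(9359 + 36626\right) \left(51 + 22611\right) = 45985 \cdot 22662 = 1042112070$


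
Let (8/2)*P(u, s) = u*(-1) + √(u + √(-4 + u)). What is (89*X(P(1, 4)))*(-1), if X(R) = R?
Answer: 89/4 - 89*√(1 + I*√3)/4 ≈ -5.0006 - 15.733*I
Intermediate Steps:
P(u, s) = -u/4 + √(u + √(-4 + u))/4 (P(u, s) = (u*(-1) + √(u + √(-4 + u)))/4 = (-u + √(u + √(-4 + u)))/4 = (√(u + √(-4 + u)) - u)/4 = -u/4 + √(u + √(-4 + u))/4)
(89*X(P(1, 4)))*(-1) = (89*(-¼*1 + √(1 + √(-4 + 1))/4))*(-1) = (89*(-¼ + √(1 + √(-3))/4))*(-1) = (89*(-¼ + √(1 + I*√3)/4))*(-1) = (-89/4 + 89*√(1 + I*√3)/4)*(-1) = 89/4 - 89*√(1 + I*√3)/4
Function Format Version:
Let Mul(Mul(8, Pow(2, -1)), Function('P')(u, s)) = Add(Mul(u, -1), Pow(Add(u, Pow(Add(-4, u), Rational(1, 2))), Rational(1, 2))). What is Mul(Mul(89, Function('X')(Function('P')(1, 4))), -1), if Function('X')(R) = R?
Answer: Add(Rational(89, 4), Mul(Rational(-89, 4), Pow(Add(1, Mul(I, Pow(3, Rational(1, 2)))), Rational(1, 2)))) ≈ Add(-5.0006, Mul(-15.733, I))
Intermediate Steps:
Function('P')(u, s) = Add(Mul(Rational(-1, 4), u), Mul(Rational(1, 4), Pow(Add(u, Pow(Add(-4, u), Rational(1, 2))), Rational(1, 2)))) (Function('P')(u, s) = Mul(Rational(1, 4), Add(Mul(u, -1), Pow(Add(u, Pow(Add(-4, u), Rational(1, 2))), Rational(1, 2)))) = Mul(Rational(1, 4), Add(Mul(-1, u), Pow(Add(u, Pow(Add(-4, u), Rational(1, 2))), Rational(1, 2)))) = Mul(Rational(1, 4), Add(Pow(Add(u, Pow(Add(-4, u), Rational(1, 2))), Rational(1, 2)), Mul(-1, u))) = Add(Mul(Rational(-1, 4), u), Mul(Rational(1, 4), Pow(Add(u, Pow(Add(-4, u), Rational(1, 2))), Rational(1, 2)))))
Mul(Mul(89, Function('X')(Function('P')(1, 4))), -1) = Mul(Mul(89, Add(Mul(Rational(-1, 4), 1), Mul(Rational(1, 4), Pow(Add(1, Pow(Add(-4, 1), Rational(1, 2))), Rational(1, 2))))), -1) = Mul(Mul(89, Add(Rational(-1, 4), Mul(Rational(1, 4), Pow(Add(1, Pow(-3, Rational(1, 2))), Rational(1, 2))))), -1) = Mul(Mul(89, Add(Rational(-1, 4), Mul(Rational(1, 4), Pow(Add(1, Mul(I, Pow(3, Rational(1, 2)))), Rational(1, 2))))), -1) = Mul(Add(Rational(-89, 4), Mul(Rational(89, 4), Pow(Add(1, Mul(I, Pow(3, Rational(1, 2)))), Rational(1, 2)))), -1) = Add(Rational(89, 4), Mul(Rational(-89, 4), Pow(Add(1, Mul(I, Pow(3, Rational(1, 2)))), Rational(1, 2))))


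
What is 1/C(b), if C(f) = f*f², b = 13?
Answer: 1/2197 ≈ 0.00045517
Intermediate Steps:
C(f) = f³
1/C(b) = 1/(13³) = 1/2197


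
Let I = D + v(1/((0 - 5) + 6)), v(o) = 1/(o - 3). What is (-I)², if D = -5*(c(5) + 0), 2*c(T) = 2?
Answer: 121/4 ≈ 30.250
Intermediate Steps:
c(T) = 1 (c(T) = (½)*2 = 1)
D = -5 (D = -5*(1 + 0) = -5*1 = -5)
v(o) = 1/(-3 + o)
I = -11/2 (I = -5 + 1/(-3 + 1/((0 - 5) + 6)) = -5 + 1/(-3 + 1/(-5 + 6)) = -5 + 1/(-3 + 1/1) = -5 + 1/(-3 + 1) = -5 + 1/(-2) = -5 - ½ = -11/2 ≈ -5.5000)
(-I)² = (-1*(-11/2))² = (11/2)² = 121/4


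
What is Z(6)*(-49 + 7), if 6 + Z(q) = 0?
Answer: 252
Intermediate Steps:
Z(q) = -6 (Z(q) = -6 + 0 = -6)
Z(6)*(-49 + 7) = -6*(-49 + 7) = -6*(-42) = 252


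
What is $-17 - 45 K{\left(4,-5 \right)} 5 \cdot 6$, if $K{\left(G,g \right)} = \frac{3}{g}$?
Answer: $793$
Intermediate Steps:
$-17 - 45 K{\left(4,-5 \right)} 5 \cdot 6 = -17 - 45 \frac{3}{-5} \cdot 5 \cdot 6 = -17 - 45 \cdot 3 \left(- \frac{1}{5}\right) 5 \cdot 6 = -17 - 45 \left(- \frac{3}{5}\right) 5 \cdot 6 = -17 - 45 \left(\left(-3\right) 6\right) = -17 - -810 = -17 + 810 = 793$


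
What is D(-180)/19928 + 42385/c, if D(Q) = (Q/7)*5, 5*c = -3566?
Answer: -1847868700/31090171 ≈ -59.436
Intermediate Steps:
c = -3566/5 (c = (1/5)*(-3566) = -3566/5 ≈ -713.20)
D(Q) = 5*Q/7 (D(Q) = (Q/7)*5 = 5*Q/7)
D(-180)/19928 + 42385/c = ((5/7)*(-180))/19928 + 42385/(-3566/5) = -900/7*1/19928 + 42385*(-5/3566) = -225/34874 - 211925/3566 = -1847868700/31090171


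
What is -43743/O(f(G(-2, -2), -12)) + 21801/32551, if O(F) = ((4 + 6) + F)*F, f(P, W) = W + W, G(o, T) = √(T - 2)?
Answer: -1568719/12112 ≈ -129.52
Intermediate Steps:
G(o, T) = √(-2 + T)
f(P, W) = 2*W
O(F) = F*(10 + F) (O(F) = (10 + F)*F = F*(10 + F))
-43743/O(f(G(-2, -2), -12)) + 21801/32551 = -43743*(-1/(24*(10 + 2*(-12)))) + 21801/32551 = -43743*(-1/(24*(10 - 24))) + 21801*(1/32551) = -43743/((-24*(-14))) + 507/757 = -43743/336 + 507/757 = -43743*1/336 + 507/757 = -2083/16 + 507/757 = -1568719/12112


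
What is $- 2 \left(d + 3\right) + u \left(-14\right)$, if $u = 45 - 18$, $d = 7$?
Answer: $-398$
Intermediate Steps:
$u = 27$
$- 2 \left(d + 3\right) + u \left(-14\right) = - 2 \left(7 + 3\right) + 27 \left(-14\right) = \left(-2\right) 10 - 378 = -20 - 378 = -398$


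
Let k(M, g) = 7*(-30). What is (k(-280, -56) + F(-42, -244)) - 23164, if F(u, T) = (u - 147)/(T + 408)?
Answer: -3833525/164 ≈ -23375.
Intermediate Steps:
k(M, g) = -210
F(u, T) = (-147 + u)/(408 + T)
(k(-280, -56) + F(-42, -244)) - 23164 = (-210 + (-147 - 42)/(408 - 244)) - 23164 = (-210 - 189/164) - 23164 = -34629/164 - 23164 = -3833525/164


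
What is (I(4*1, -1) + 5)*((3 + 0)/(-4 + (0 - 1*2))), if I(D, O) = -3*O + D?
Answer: -6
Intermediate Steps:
I(D, O) = D - 3*O
(I(4*1, -1) + 5)*((3 + 0)/(-4 + (0 - 1*2))) = ((4*1 - 3*(-1)) + 5)*((3 + 0)/(-4 + (0 - 1*2))) = ((4 + 3) + 5)*(3/(-4 + (0 - 2))) = (7 + 5)*(3/(-4 - 2)) = 12*(3/(-6)) = 12*(3*(-⅙)) = 12*(-½) = -6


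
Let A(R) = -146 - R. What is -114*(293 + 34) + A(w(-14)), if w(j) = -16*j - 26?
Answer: -37622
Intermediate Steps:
w(j) = -26 - 16*j
-114*(293 + 34) + A(w(-14)) = -114*(293 + 34) + (-146 - (-26 - 16*(-14))) = -114*327 + (-146 - (-26 + 224)) = -37278 + (-146 - 1*198) = -37278 + (-146 - 198) = -37278 - 344 = -37622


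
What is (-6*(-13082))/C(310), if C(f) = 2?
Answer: 39246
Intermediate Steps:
(-6*(-13082))/C(310) = -6*(-13082)/2 = 78492*(1/2) = 39246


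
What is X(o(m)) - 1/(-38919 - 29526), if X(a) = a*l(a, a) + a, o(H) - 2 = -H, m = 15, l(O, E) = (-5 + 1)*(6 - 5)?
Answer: 2669356/68445 ≈ 39.000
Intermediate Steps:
l(O, E) = -4 (l(O, E) = -4*1 = -4)
o(H) = 2 - H
X(a) = -3*a (X(a) = a*(-4) + a = -4*a + a = -3*a)
X(o(m)) - 1/(-38919 - 29526) = -3*(2 - 1*15) - 1/(-38919 - 29526) = -3*(2 - 15) - 1/(-68445) = -3*(-13) - 1*(-1/68445) = 39 + 1/68445 = 2669356/68445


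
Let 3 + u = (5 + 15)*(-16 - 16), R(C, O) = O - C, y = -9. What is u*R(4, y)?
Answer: 8359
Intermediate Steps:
u = -643 (u = -3 + (5 + 15)*(-16 - 16) = -3 + 20*(-32) = -3 - 640 = -643)
u*R(4, y) = -643*(-9 - 1*4) = -643*(-9 - 4) = -643*(-13) = 8359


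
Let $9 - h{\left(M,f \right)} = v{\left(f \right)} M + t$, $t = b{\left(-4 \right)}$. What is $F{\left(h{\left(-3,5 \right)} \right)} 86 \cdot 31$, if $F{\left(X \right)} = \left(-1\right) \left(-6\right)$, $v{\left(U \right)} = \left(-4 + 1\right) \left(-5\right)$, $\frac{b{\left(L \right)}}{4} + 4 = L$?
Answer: $15996$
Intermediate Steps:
$b{\left(L \right)} = -16 + 4 L$
$v{\left(U \right)} = 15$ ($v{\left(U \right)} = \left(-3\right) \left(-5\right) = 15$)
$t = -32$ ($t = -16 + 4 \left(-4\right) = -16 - 16 = -32$)
$h{\left(M,f \right)} = 41 - 15 M$ ($h{\left(M,f \right)} = 9 - \left(15 M - 32\right) = 9 - \left(-32 + 15 M\right) = 41 - 15 M$)
$F{\left(X \right)} = 6$
$F{\left(h{\left(-3,5 \right)} \right)} 86 \cdot 31 = 6 \cdot 86 \cdot 31 = 516 \cdot 31 = 15996$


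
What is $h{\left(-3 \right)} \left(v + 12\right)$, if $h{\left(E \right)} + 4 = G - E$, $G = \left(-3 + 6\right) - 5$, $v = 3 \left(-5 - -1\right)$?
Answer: $0$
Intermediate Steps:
$v = -12$ ($v = 3 \left(-5 + 1\right) = 3 \left(-4\right) = -12$)
$G = -2$ ($G = 3 - 5 = -2$)
$h{\left(E \right)} = -6 - E$ ($h{\left(E \right)} = -4 - \left(2 + E\right) = -6 - E$)
$h{\left(-3 \right)} \left(v + 12\right) = \left(-6 - -3\right) \left(-12 + 12\right) = \left(-6 + 3\right) 0 = \left(-3\right) 0 = 0$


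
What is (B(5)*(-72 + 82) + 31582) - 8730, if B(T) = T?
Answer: 22902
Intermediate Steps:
(B(5)*(-72 + 82) + 31582) - 8730 = (5*(-72 + 82) + 31582) - 8730 = (5*10 + 31582) - 8730 = (50 + 31582) - 8730 = 31632 - 8730 = 22902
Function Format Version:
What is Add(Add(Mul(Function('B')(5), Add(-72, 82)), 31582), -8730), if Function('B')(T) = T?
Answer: 22902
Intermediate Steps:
Add(Add(Mul(Function('B')(5), Add(-72, 82)), 31582), -8730) = Add(Add(Mul(5, Add(-72, 82)), 31582), -8730) = Add(Add(Mul(5, 10), 31582), -8730) = Add(Add(50, 31582), -8730) = Add(31632, -8730) = 22902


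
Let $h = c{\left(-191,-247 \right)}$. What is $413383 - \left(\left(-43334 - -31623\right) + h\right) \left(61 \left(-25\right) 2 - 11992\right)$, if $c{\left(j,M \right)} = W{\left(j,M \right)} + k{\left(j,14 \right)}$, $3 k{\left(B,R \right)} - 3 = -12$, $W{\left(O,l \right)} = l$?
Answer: $-179503979$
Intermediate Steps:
$k{\left(B,R \right)} = -3$ ($k{\left(B,R \right)} = 1 + \frac{1}{3} \left(-12\right) = 1 - 4 = -3$)
$c{\left(j,M \right)} = -3 + M$ ($c{\left(j,M \right)} = M - 3 = -3 + M$)
$h = -250$ ($h = -3 - 247 = -250$)
$413383 - \left(\left(-43334 - -31623\right) + h\right) \left(61 \left(-25\right) 2 - 11992\right) = 413383 - \left(\left(-43334 - -31623\right) - 250\right) \left(61 \left(-25\right) 2 - 11992\right) = 413383 - \left(\left(-43334 + 31623\right) - 250\right) \left(\left(-1525\right) 2 - 11992\right) = 413383 - \left(-11711 - 250\right) \left(-3050 - 11992\right) = 413383 - \left(-11961\right) \left(-15042\right) = 413383 - 179917362 = -179503979$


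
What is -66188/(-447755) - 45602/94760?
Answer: -1414654863/4242926380 ≈ -0.33342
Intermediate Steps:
-66188/(-447755) - 45602/94760 = -66188*(-1/447755) - 45602*1/94760 = 66188/447755 - 22801/47380 = -1414654863/4242926380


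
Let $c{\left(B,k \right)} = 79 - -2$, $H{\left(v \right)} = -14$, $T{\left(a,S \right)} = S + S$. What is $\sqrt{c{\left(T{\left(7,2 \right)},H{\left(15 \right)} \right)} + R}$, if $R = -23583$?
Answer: $i \sqrt{23502} \approx 153.3 i$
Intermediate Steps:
$T{\left(a,S \right)} = 2 S$
$c{\left(B,k \right)} = 81$ ($c{\left(B,k \right)} = 79 + 2 = 81$)
$\sqrt{c{\left(T{\left(7,2 \right)},H{\left(15 \right)} \right)} + R} = \sqrt{81 - 23583} = \sqrt{-23502} = i \sqrt{23502}$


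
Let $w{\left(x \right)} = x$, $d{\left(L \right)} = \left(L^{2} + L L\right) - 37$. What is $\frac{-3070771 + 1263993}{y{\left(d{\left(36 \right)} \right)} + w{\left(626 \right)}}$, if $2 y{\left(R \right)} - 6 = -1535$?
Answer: $\frac{3613556}{277} \approx 13045.0$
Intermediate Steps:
$d{\left(L \right)} = -37 + 2 L^{2}$ ($d{\left(L \right)} = \left(L^{2} + L^{2}\right) - 37 = 2 L^{2} - 37 = -37 + 2 L^{2}$)
$y{\left(R \right)} = - \frac{1529}{2}$ ($y{\left(R \right)} = 3 + \frac{1}{2} \left(-1535\right) = 3 - \frac{1535}{2} = - \frac{1529}{2}$)
$\frac{-3070771 + 1263993}{y{\left(d{\left(36 \right)} \right)} + w{\left(626 \right)}} = \frac{-3070771 + 1263993}{- \frac{1529}{2} + 626} = - \frac{1806778}{- \frac{277}{2}} = \left(-1806778\right) \left(- \frac{2}{277}\right) = \frac{3613556}{277}$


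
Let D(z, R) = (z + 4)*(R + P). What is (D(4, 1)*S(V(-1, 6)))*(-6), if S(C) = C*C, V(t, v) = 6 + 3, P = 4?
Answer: -19440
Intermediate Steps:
D(z, R) = (4 + R)*(4 + z) (D(z, R) = (z + 4)*(R + 4) = (4 + z)*(4 + R) = (4 + R)*(4 + z))
V(t, v) = 9
S(C) = C²
(D(4, 1)*S(V(-1, 6)))*(-6) = ((16 + 4*1 + 4*4 + 1*4)*9²)*(-6) = ((16 + 4 + 16 + 4)*81)*(-6) = (40*81)*(-6) = 3240*(-6) = -19440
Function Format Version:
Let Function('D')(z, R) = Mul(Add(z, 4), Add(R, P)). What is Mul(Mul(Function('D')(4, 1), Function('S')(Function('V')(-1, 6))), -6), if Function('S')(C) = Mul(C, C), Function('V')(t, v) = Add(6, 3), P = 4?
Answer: -19440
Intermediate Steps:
Function('D')(z, R) = Mul(Add(4, R), Add(4, z)) (Function('D')(z, R) = Mul(Add(z, 4), Add(R, 4)) = Mul(Add(4, z), Add(4, R)) = Mul(Add(4, R), Add(4, z)))
Function('V')(t, v) = 9
Function('S')(C) = Pow(C, 2)
Mul(Mul(Function('D')(4, 1), Function('S')(Function('V')(-1, 6))), -6) = Mul(Mul(Add(16, Mul(4, 1), Mul(4, 4), Mul(1, 4)), Pow(9, 2)), -6) = Mul(Mul(Add(16, 4, 16, 4), 81), -6) = Mul(Mul(40, 81), -6) = Mul(3240, -6) = -19440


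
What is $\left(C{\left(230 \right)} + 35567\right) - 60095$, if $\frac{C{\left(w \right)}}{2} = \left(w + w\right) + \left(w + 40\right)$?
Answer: $-23068$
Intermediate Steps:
$C{\left(w \right)} = 80 + 6 w$ ($C{\left(w \right)} = 2 \left(\left(w + w\right) + \left(w + 40\right)\right) = 2 \left(2 w + \left(40 + w\right)\right) = 2 \left(40 + 3 w\right) = 80 + 6 w$)
$\left(C{\left(230 \right)} + 35567\right) - 60095 = \left(\left(80 + 6 \cdot 230\right) + 35567\right) - 60095 = \left(\left(80 + 1380\right) + 35567\right) - 60095 = \left(1460 + 35567\right) - 60095 = 37027 - 60095 = -23068$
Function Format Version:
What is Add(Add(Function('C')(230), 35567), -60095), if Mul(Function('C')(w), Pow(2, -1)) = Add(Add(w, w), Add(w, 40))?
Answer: -23068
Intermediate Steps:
Function('C')(w) = Add(80, Mul(6, w)) (Function('C')(w) = Mul(2, Add(Add(w, w), Add(w, 40))) = Mul(2, Add(Mul(2, w), Add(40, w))) = Mul(2, Add(40, Mul(3, w))) = Add(80, Mul(6, w)))
Add(Add(Function('C')(230), 35567), -60095) = Add(Add(Add(80, Mul(6, 230)), 35567), -60095) = Add(Add(Add(80, 1380), 35567), -60095) = Add(Add(1460, 35567), -60095) = Add(37027, -60095) = -23068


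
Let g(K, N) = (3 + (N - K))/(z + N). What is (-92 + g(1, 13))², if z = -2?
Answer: 994009/121 ≈ 8215.0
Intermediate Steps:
g(K, N) = (3 + N - K)/(-2 + N) (g(K, N) = (3 + (N - K))/(-2 + N) = (3 + N - K)/(-2 + N))
(-92 + g(1, 13))² = (-92 + (3 + 13 - 1*1)/(-2 + 13))² = (-92 + (3 + 13 - 1)/11)² = (-92 + (1/11)*15)² = (-92 + 15/11)² = (-997/11)² = 994009/121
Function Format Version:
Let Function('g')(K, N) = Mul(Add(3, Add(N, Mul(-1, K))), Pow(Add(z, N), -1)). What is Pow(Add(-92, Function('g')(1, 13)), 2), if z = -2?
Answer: Rational(994009, 121) ≈ 8215.0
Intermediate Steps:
Function('g')(K, N) = Mul(Pow(Add(-2, N), -1), Add(3, N, Mul(-1, K))) (Function('g')(K, N) = Mul(Add(3, Add(N, Mul(-1, K))), Pow(Add(-2, N), -1)) = Mul(Add(3, N, Mul(-1, K)), Pow(Add(-2, N), -1)) = Mul(Pow(Add(-2, N), -1), Add(3, N, Mul(-1, K))))
Pow(Add(-92, Function('g')(1, 13)), 2) = Pow(Add(-92, Mul(Pow(Add(-2, 13), -1), Add(3, 13, Mul(-1, 1)))), 2) = Pow(Add(-92, Mul(Pow(11, -1), Add(3, 13, -1))), 2) = Pow(Add(-92, Mul(Rational(1, 11), 15)), 2) = Pow(Add(-92, Rational(15, 11)), 2) = Pow(Rational(-997, 11), 2) = Rational(994009, 121)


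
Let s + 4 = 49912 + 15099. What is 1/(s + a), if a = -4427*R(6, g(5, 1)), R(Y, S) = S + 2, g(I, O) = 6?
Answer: 1/29591 ≈ 3.3794e-5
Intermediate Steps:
R(Y, S) = 2 + S
s = 65007 (s = -4 + (49912 + 15099) = -4 + 65011 = 65007)
a = -35416 (a = -4427*(2 + 6) = -4427*8 = -35416)
1/(s + a) = 1/(65007 - 35416) = 1/29591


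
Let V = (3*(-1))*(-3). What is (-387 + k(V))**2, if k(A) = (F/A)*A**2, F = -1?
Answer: 156816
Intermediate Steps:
V = 9 (V = -3*(-3) = 9)
k(A) = -A (k(A) = (-1/A)*A**2 = -A)
(-387 + k(V))**2 = (-387 - 1*9)**2 = (-387 - 9)**2 = (-396)**2 = 156816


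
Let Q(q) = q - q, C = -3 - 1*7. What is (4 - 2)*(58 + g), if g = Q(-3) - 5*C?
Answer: 216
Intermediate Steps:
C = -10 (C = -3 - 7 = -10)
Q(q) = 0
g = 50 (g = 0 - 5*(-10) = 0 - 1*(-50) = 0 + 50 = 50)
(4 - 2)*(58 + g) = (4 - 2)*(58 + 50) = 2*108 = 216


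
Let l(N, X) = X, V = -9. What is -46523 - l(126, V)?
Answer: -46514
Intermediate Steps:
-46523 - l(126, V) = -46523 - 1*(-9) = -46523 + 9 = -46514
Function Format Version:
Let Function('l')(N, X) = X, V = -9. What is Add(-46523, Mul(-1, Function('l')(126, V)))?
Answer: -46514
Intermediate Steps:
Add(-46523, Mul(-1, Function('l')(126, V))) = Add(-46523, Mul(-1, -9)) = Add(-46523, 9) = -46514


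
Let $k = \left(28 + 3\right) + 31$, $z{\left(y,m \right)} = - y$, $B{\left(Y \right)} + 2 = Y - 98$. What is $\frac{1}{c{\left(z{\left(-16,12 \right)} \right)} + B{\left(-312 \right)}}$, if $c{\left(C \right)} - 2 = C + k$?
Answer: $- \frac{1}{332} \approx -0.003012$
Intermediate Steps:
$B{\left(Y \right)} = -100 + Y$ ($B{\left(Y \right)} = -2 + \left(Y - 98\right) = -2 + \left(-98 + Y\right) = -100 + Y$)
$k = 62$ ($k = 31 + 31 = 62$)
$c{\left(C \right)} = 64 + C$ ($c{\left(C \right)} = 2 + \left(C + 62\right) = 2 + \left(62 + C\right) = 64 + C$)
$\frac{1}{c{\left(z{\left(-16,12 \right)} \right)} + B{\left(-312 \right)}} = \frac{1}{\left(64 - -16\right) - 412} = \frac{1}{\left(64 + 16\right) - 412} = \frac{1}{80 - 412} = \frac{1}{-332} = - \frac{1}{332}$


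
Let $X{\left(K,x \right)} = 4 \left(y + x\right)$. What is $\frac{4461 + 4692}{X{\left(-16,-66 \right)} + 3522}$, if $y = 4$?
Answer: $\frac{9153}{3274} \approx 2.7957$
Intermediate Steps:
$X{\left(K,x \right)} = 16 + 4 x$ ($X{\left(K,x \right)} = 4 \left(4 + x\right) = 16 + 4 x$)
$\frac{4461 + 4692}{X{\left(-16,-66 \right)} + 3522} = \frac{4461 + 4692}{\left(16 + 4 \left(-66\right)\right) + 3522} = \frac{9153}{\left(16 - 264\right) + 3522} = \frac{9153}{-248 + 3522} = \frac{9153}{3274}$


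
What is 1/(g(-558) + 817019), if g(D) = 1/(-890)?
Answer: 890/727146909 ≈ 1.2240e-6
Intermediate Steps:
g(D) = -1/890
1/(g(-558) + 817019) = 1/(-1/890 + 817019) = 1/(727146909/890) = 890/727146909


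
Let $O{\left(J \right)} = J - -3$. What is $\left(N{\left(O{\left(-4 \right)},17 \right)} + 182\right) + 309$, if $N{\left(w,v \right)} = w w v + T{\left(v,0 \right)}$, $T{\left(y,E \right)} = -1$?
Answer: $507$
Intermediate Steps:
$O{\left(J \right)} = 3 + J$ ($O{\left(J \right)} = J + 3 = 3 + J$)
$N{\left(w,v \right)} = -1 + v w^{2}$ ($N{\left(w,v \right)} = w w v - 1 = w^{2} v - 1 = v w^{2} - 1 = -1 + v w^{2}$)
$\left(N{\left(O{\left(-4 \right)},17 \right)} + 182\right) + 309 = \left(\left(-1 + 17 \left(3 - 4\right)^{2}\right) + 182\right) + 309 = \left(\left(-1 + 17 \left(-1\right)^{2}\right) + 182\right) + 309 = \left(\left(-1 + 17 \cdot 1\right) + 182\right) + 309 = \left(\left(-1 + 17\right) + 182\right) + 309 = \left(16 + 182\right) + 309 = 198 + 309 = 507$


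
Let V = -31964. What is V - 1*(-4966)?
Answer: -26998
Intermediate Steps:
V - 1*(-4966) = -31964 - 1*(-4966) = -31964 + 4966 = -26998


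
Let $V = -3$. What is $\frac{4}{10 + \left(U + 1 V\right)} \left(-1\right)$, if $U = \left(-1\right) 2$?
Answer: $- \frac{4}{5} \approx -0.8$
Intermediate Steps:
$U = -2$
$\frac{4}{10 + \left(U + 1 V\right)} \left(-1\right) = \frac{4}{10 + \left(-2 + 1 \left(-3\right)\right)} \left(-1\right) = \frac{4}{10 - 5} \left(-1\right) = \frac{4}{5} \left(-1\right) = - \frac{4}{5}$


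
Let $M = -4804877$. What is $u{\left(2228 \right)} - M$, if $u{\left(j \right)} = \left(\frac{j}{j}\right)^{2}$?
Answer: $4804878$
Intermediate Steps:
$u{\left(j \right)} = 1$ ($u{\left(j \right)} = 1^{2} = 1$)
$u{\left(2228 \right)} - M = 1 - -4804877 = 1 + 4804877 = 4804878$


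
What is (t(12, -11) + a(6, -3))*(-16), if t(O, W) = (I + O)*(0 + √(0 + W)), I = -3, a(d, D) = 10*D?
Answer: 480 - 144*I*√11 ≈ 480.0 - 477.59*I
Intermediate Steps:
t(O, W) = √W*(-3 + O) (t(O, W) = (-3 + O)*(0 + √(0 + W)) = (-3 + O)*(0 + √W) = (-3 + O)*√W = √W*(-3 + O))
(t(12, -11) + a(6, -3))*(-16) = (√(-11)*(-3 + 12) + 10*(-3))*(-16) = ((I*√11)*9 - 30)*(-16) = (9*I*√11 - 30)*(-16) = (-30 + 9*I*√11)*(-16) = 480 - 144*I*√11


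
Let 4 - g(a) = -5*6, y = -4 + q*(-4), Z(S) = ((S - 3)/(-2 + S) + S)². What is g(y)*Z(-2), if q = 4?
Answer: 153/8 ≈ 19.125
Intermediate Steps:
Z(S) = (S + (-3 + S)/(-2 + S))² (Z(S) = ((-3 + S)/(-2 + S) + S)² = (S + (-3 + S)/(-2 + S))²)
y = -20 (y = -4 + 4*(-4) = -4 - 16 = -20)
g(a) = 34 (g(a) = 4 - (-5)*6 = 4 - 1*(-30) = 4 + 30 = 34)
g(y)*Z(-2) = 34*((3 - 2 - 1*(-2)²)²/(-2 - 2)²) = 34*((3 - 2 - 1*4)²/(-4)²) = 34*((3 - 2 - 4)²/16) = 34*((1/16)*(-3)²) = 34*((1/16)*9) = 34*(9/16) = 153/8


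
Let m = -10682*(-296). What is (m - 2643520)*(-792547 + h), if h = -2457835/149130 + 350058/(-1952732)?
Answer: -996977482050253012288/2426757693 ≈ -4.1083e+11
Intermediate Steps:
m = 3161872
h = -121292430119/7280273079 (h = -2457835*1/149130 + 350058*(-1/1952732) = -491567/29826 - 175029/976366 = -121292430119/7280273079 ≈ -16.660)
(m - 2643520)*(-792547 + h) = (3161872 - 2643520)*(-792547 - 121292430119/7280273079) = 518352*(-5770079880372332/7280273079) = -996977482050253012288/2426757693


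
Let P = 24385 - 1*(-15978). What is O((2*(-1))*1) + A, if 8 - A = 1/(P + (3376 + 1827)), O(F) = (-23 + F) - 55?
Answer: -3280753/45566 ≈ -72.000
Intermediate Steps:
P = 40363 (P = 24385 + 15978 = 40363)
O(F) = -78 + F
A = 364527/45566 (A = 8 - 1/(40363 + (3376 + 1827)) = 8 - 1/(40363 + 5203) = 8 - 1/45566 = 364527/45566 ≈ 8.0000)
O((2*(-1))*1) + A = (-78 + (2*(-1))*1) + 364527/45566 = (-78 - 2*1) + 364527/45566 = (-78 - 2) + 364527/45566 = -80 + 364527/45566 = -3280753/45566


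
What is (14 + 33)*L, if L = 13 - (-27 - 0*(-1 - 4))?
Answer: 1880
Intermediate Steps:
L = 40 (L = 13 - (-27 - 0*(-5)) = 13 - (-27 - 1*0) = 13 - (-27 + 0) = 13 - 1*(-27) = 13 + 27 = 40)
(14 + 33)*L = (14 + 33)*40 = 47*40 = 1880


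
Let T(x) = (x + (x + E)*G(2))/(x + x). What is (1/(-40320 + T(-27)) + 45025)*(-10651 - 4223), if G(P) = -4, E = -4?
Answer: -1458193404244254/2177377 ≈ -6.6970e+8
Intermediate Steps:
T(x) = (16 - 3*x)/(2*x) (T(x) = (x + (x - 4)*(-4))/(x + x) = (x + (-4 + x)*(-4))/((2*x)) = (x + (16 - 4*x))*(1/(2*x)) = (16 - 3*x)*(1/(2*x)) = (16 - 3*x)/(2*x))
(1/(-40320 + T(-27)) + 45025)*(-10651 - 4223) = (1/(-40320 + (-3/2 + 8/(-27))) + 45025)*(-10651 - 4223) = (1/(-40320 + (-3/2 + 8*(-1/27))) + 45025)*(-14874) = (1/(-40320 + (-3/2 - 8/27)) + 45025)*(-14874) = (1/(-40320 - 97/54) + 45025)*(-14874) = (1/(-2177377/54) + 45025)*(-14874) = (-54/2177377 + 45025)*(-14874) = (98036399371/2177377)*(-14874) = -1458193404244254/2177377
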